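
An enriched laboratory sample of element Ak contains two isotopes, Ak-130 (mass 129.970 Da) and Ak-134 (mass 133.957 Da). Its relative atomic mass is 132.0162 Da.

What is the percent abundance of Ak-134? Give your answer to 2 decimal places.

51.32%

With x = fraction of Ak-130 (so Ak-134 is 1 − x):
129.970·x + 133.957·(1 − x) = 132.0162
(129.970 − 133.957)·x = 132.0162 − 133.957
x = -1.9408 / -3.987 = 0.48678 → 48.68% Ak-130, 51.32% Ak-134.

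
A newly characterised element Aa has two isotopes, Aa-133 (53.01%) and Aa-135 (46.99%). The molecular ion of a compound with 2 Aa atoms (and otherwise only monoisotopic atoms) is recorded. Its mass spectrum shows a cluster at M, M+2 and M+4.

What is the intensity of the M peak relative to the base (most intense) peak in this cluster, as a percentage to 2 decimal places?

56.41%

(0.5301 + 0.4699)^2 gives M 0.2810, M+2 0.4982, M+4 0.2208; the largest is M+2.
P(M+2) = C(2,1) × 0.5301^1 × 0.4699^1 = 2 × 0.5301 × 0.4699 = 0.498188 (base)
P(M) = C(2,0) × 0.5301^2 × 0.4699^0 = 1 × 0.28100601 × 1.0000 = 0.281006
Relative intensity = 0.281006 / 0.498188 × 100 = 56.41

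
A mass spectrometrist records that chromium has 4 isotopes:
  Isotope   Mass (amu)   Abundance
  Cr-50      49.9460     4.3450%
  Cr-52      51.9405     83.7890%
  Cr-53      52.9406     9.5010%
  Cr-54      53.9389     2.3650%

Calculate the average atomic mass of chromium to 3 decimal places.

51.996 amu

Ar = Σ fᵢ·mᵢ = 0.043450 × 49.9460 + 0.837890 × 51.9405 + 0.095010 × 52.9406 + 0.023650 × 53.9389
= 2.17015 + 43.52043 + 5.02989 + 1.27565 = 51.99612 amu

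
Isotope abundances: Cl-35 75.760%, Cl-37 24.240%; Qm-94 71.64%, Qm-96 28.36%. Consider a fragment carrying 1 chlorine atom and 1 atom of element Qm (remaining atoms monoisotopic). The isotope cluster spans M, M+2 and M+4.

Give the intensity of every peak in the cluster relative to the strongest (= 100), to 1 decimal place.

100.0 : 71.6 : 12.7

Chlorine pattern (n=1): 0.7576 : 0.2424
Element Qm pattern (n=1): 0.7164 : 0.2836
Convolve the two distributions (both contribute in 2-u steps):
  M: 0.7576×0.7164 = 0.542745
  M+2: 0.7576×0.2836 + 0.2424×0.7164 = 0.388511
  M+4: 0.2424×0.2836 = 0.068745
Scale to base peak (0.542745) = 100: 100.0 : 71.6 : 12.7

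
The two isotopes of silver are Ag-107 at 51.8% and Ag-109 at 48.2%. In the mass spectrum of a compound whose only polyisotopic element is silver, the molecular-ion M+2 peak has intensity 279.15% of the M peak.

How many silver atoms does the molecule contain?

3

For n independent Ag atoms, I(M+2)/I(M) = n · (abundance Ag-109) / (abundance Ag-107) = n · 0.482/0.518.
n = 2.7915 × 0.518/0.482 = 3.00 ≈ 3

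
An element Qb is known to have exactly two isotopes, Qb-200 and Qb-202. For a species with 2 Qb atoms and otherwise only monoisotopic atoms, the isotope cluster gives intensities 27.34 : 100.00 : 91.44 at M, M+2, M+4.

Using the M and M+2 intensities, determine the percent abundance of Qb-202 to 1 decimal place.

64.6%

Write p for the Qb-200 fraction. I(M+2)/I(M) = [C(2,1)·p^1·(1−p)] / p^2 = 2·(1−p)/p = 100.00/27.34 = 3.6576
(1−p)/p = 3.6576/2 = 1.8288  ⇒  p = 1/(1 + 1.8288) = 0.3535
Qb-200: 35.4%, Qb-202: 64.6%.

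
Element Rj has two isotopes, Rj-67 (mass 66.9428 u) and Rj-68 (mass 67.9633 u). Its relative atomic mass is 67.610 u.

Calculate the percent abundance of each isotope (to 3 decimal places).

Rj-67: 34.620%, Rj-68: 65.380%

Let x be the fractional abundance of Rj-67; then Rj-68 has abundance 1 − x.
66.9428·x + 67.9633·(1 − x) = 67.610
(66.9428 − 67.9633)·x = 67.610 − 67.9633
x = -0.3533 / -1.0205 = 0.34620 → 34.620% Rj-67, 65.380% Rj-68.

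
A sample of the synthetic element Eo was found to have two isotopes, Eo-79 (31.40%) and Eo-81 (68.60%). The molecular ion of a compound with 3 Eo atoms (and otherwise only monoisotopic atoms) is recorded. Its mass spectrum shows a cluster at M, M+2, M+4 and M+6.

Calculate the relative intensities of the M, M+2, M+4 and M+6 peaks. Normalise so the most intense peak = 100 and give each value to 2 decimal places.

Each Eo atom is independently Eo-79 (p = 0.3140) or Eo-81 (q = 0.6860); the cluster is the binomial expansion (p + q)^3.
P(M) = 0.3140^3 = 0.030959
P(M+2) = 3 × 0.3140^2 × 0.6860^1 = 0.202911
P(M+4) = 3 × 0.3140^1 × 0.6860^2 = 0.443301
P(M+6) = 0.6860^3 = 0.322829
The M+4 peak is largest (0.443301); scaling to 100 gives 6.98 : 45.77 : 100.00 : 72.82.

6.98 : 45.77 : 100.00 : 72.82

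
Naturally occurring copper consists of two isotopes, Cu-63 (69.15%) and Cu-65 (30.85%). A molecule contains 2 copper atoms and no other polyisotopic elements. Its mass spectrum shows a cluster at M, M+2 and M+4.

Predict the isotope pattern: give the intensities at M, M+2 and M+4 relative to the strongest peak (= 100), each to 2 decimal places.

Expanding (0.6915 + 0.3085)^2:
P(M) = 0.6915^2 = 0.478172
P(M+2) = 2 × 0.6915^1 × 0.3085^1 = 0.426656
P(M+4) = 0.3085^2 = 0.095172
The M peak is largest (0.478172); scaling to 100 gives 100.00 : 89.23 : 19.90.

100.00 : 89.23 : 19.90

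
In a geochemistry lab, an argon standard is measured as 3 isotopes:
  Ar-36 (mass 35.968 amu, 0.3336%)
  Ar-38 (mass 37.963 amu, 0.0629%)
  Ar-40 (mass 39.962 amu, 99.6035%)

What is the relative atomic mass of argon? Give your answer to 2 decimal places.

Average mass = Σ (abundance × isotope mass) = 0.003336 × 35.968 + 0.000629 × 37.963 + 0.996035 × 39.962
= 0.1200 + 0.0239 + 39.8036 = 39.9475 amu

39.95 amu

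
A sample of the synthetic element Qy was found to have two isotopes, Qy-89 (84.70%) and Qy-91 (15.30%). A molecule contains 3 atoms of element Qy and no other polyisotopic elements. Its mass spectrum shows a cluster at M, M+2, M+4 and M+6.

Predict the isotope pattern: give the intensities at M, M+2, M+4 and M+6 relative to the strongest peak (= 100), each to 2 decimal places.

100.00 : 54.19 : 9.79 : 0.59

Expanding (0.8470 + 0.1530)^3:
P(M) = 0.8470^3 = 0.607645
P(M+2) = 3 × 0.8470^2 × 0.1530^1 = 0.329291
P(M+4) = 3 × 0.8470^1 × 0.1530^2 = 0.059482
P(M+6) = 0.1530^3 = 0.003582
The M peak is largest (0.607645); scaling to 100 gives 100.00 : 54.19 : 9.79 : 0.59.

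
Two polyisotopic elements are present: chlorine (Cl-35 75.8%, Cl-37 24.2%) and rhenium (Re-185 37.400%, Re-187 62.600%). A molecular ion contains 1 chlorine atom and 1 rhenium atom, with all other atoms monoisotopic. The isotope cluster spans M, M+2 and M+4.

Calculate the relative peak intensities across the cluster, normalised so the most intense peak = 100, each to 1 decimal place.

Chlorine pattern (n=1): 0.7580 : 0.2420
Rhenium pattern (n=1): 0.3740 : 0.6260
Convolve the two distributions (both contribute in 2-u steps):
  M: 0.7580×0.3740 = 0.283492
  M+2: 0.7580×0.6260 + 0.2420×0.3740 = 0.565016
  M+4: 0.2420×0.6260 = 0.151492
Scale to base peak (0.565016) = 100: 50.2 : 100.0 : 26.8

50.2 : 100.0 : 26.8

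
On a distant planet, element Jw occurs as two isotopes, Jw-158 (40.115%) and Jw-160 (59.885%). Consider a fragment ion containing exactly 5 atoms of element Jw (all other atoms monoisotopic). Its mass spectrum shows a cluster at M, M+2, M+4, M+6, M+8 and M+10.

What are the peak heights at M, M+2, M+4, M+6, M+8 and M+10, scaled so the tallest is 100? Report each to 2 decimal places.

The 5 Jw atoms are independent, so intensities follow the terms of (0.40115 + 0.59885)^5.
P(M) = 0.40115^5 = 0.010388
P(M+2) = 5 × 0.40115^4 × 0.59885^1 = 0.077538
P(M+4) = 10 × 0.40115^3 × 0.59885^2 = 0.231503
P(M+6) = 10 × 0.40115^2 × 0.59885^3 = 0.345595
P(M+8) = 5 × 0.40115^1 × 0.59885^4 = 0.257958
P(M+10) = 0.59885^5 = 0.077018
The M+6 peak is largest (0.345595); scaling to 100 gives 3.01 : 22.44 : 66.99 : 100.00 : 74.64 : 22.29.

3.01 : 22.44 : 66.99 : 100.00 : 74.64 : 22.29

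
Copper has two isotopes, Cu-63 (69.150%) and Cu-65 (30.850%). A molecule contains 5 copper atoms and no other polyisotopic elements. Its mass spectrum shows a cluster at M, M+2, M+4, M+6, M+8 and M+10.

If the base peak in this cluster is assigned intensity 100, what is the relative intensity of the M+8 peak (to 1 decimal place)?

8.9

Term probabilities: M 0.1581, M+2 0.3527, M+4 0.3147, M+6 0.1404, M+8 0.0313, M+10 0.0028. Base peak = M+2.
P(M+2) = C(5,1) × 0.69150^4 × 0.30850^1 = 5 × 0.2286487 × 0.3085 = 0.352691 (base)
P(M+8) = C(5,4) × 0.69150^1 × 0.30850^4 = 5 × 0.6915 × 0.00905776 = 0.031317
Relative intensity = 0.031317 / 0.352691 × 100 = 8.9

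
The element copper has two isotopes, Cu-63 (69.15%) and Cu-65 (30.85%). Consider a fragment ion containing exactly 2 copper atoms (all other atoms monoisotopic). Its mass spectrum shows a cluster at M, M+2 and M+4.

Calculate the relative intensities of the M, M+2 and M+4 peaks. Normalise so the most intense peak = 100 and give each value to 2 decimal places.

Each Cu atom is independently Cu-63 (p = 0.6915) or Cu-65 (q = 0.3085); the cluster is the binomial expansion (p + q)^2.
P(M) = 0.6915^2 = 0.478172
P(M+2) = 2 × 0.6915^1 × 0.3085^1 = 0.426656
P(M+4) = 0.3085^2 = 0.095172
The M peak is largest (0.478172); scaling to 100 gives 100.00 : 89.23 : 19.90.

100.00 : 89.23 : 19.90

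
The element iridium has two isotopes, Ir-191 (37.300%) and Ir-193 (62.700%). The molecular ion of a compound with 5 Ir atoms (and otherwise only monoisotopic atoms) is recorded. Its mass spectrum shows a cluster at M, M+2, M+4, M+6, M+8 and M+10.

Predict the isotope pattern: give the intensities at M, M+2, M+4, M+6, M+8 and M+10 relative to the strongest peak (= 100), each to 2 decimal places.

2.11 : 17.70 : 59.49 : 100.00 : 84.05 : 28.26

The 5 Ir atoms are independent, so intensities follow the terms of (0.37300 + 0.62700)^5.
P(M) = 0.37300^5 = 0.007220
P(M+2) = 5 × 0.37300^4 × 0.62700^1 = 0.060684
P(M+4) = 10 × 0.37300^3 × 0.62700^2 = 0.204015
P(M+6) = 10 × 0.37300^2 × 0.62700^3 = 0.342942
P(M+8) = 5 × 0.37300^1 × 0.62700^4 = 0.288237
P(M+10) = 0.62700^5 = 0.096903
The M+6 peak is largest (0.342942); scaling to 100 gives 2.11 : 17.70 : 59.49 : 100.00 : 84.05 : 28.26.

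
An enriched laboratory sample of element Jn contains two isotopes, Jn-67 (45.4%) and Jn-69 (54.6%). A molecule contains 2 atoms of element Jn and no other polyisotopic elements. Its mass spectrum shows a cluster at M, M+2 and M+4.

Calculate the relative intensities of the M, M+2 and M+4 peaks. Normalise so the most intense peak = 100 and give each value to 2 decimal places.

41.58 : 100.00 : 60.13

The 2 Jn atoms are independent, so intensities follow the terms of (0.454 + 0.546)^2.
P(M) = 0.454^2 = 0.206116
P(M+2) = 2 × 0.454^1 × 0.546^1 = 0.495768
P(M+4) = 0.546^2 = 0.298116
The M+2 peak is largest (0.495768); scaling to 100 gives 41.58 : 100.00 : 60.13.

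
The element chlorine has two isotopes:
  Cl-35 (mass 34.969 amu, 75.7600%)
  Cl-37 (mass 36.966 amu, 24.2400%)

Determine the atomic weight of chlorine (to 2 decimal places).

Ar = Σ fᵢ·mᵢ = 0.757600 × 34.969 + 0.242400 × 36.966
= 26.4925 + 8.9606 = 35.4531 amu

35.45 amu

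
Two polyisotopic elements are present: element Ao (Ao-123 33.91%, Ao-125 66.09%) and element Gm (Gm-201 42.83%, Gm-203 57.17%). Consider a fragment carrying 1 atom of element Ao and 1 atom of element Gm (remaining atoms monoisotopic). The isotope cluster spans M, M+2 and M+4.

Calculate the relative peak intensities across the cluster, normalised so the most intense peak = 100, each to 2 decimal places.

Element Ao pattern (n=1): 0.3391 : 0.6609
Element Gm pattern (n=1): 0.4283 : 0.5717
Convolve the two distributions (both contribute in 2-u steps):
  M: 0.3391×0.4283 = 0.145237
  M+2: 0.3391×0.5717 + 0.6609×0.4283 = 0.476927
  M+4: 0.6609×0.5717 = 0.377837
Scale to base peak (0.476927) = 100: 30.45 : 100.00 : 79.22

30.45 : 100.00 : 79.22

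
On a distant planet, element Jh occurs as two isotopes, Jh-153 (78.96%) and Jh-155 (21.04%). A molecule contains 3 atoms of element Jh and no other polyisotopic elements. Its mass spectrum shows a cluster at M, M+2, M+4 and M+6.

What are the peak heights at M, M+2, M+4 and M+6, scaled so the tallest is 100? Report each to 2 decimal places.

Each Jh atom is independently Jh-153 (p = 0.7896) or Jh-155 (q = 0.2104); the cluster is the binomial expansion (p + q)^3.
P(M) = 0.7896^3 = 0.492290
P(M+2) = 3 × 0.7896^2 × 0.2104^1 = 0.393533
P(M+4) = 3 × 0.7896^1 × 0.2104^2 = 0.104862
P(M+6) = 0.2104^3 = 0.009314
The M peak is largest (0.492290); scaling to 100 gives 100.00 : 79.94 : 21.30 : 1.89.

100.00 : 79.94 : 21.30 : 1.89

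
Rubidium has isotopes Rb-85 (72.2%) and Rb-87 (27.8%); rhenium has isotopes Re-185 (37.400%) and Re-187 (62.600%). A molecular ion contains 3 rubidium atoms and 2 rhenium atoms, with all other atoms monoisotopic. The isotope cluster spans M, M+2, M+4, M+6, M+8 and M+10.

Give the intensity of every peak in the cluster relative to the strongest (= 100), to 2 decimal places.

14.06 : 63.30 : 100.00 : 67.23 : 20.20 : 2.25

Rubidium pattern (n=3): 0.37636705 : 0.43475086 : 0.16739714 : 0.02148495
Rhenium pattern (n=2): 0.139876 : 0.468248 : 0.391876
Convolve the two distributions (both contribute in 2-u steps):
  M: 0.37636705×0.139876 = 0.052645
  M+2: 0.37636705×0.468248 + 0.43475086×0.139876 = 0.237044
  M+4: 0.37636705×0.391876 + 0.43475086×0.468248 + 0.16739714×0.139876 = 0.374475
  M+6: 0.43475086×0.391876 + 0.16739714×0.468248 + 0.02148495×0.139876 = 0.251757
  M+8: 0.16739714×0.391876 + 0.02148495×0.468248 = 0.075659
  M+10: 0.02148495×0.391876 = 0.008419
Scale to base peak (0.374475) = 100: 14.06 : 63.30 : 100.00 : 67.23 : 20.20 : 2.25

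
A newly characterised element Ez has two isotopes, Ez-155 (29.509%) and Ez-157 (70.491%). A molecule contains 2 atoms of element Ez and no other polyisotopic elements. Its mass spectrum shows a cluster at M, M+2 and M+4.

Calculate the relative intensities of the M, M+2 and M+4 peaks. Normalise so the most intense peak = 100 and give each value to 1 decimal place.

17.5 : 83.7 : 100.0

Each Ez atom is independently Ez-155 (p = 0.29509) or Ez-157 (q = 0.70491); the cluster is the binomial expansion (p + q)^2.
P(M) = 0.29509^2 = 0.087078
P(M+2) = 2 × 0.29509^1 × 0.70491^1 = 0.416024
P(M+4) = 0.70491^2 = 0.496898
The M+4 peak is largest (0.496898); scaling to 100 gives 17.5 : 83.7 : 100.0.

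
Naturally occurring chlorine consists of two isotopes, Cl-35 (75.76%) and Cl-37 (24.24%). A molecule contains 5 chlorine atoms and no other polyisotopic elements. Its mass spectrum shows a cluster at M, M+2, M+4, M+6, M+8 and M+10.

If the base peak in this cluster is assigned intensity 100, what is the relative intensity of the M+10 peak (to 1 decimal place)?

(0.7576 + 0.2424)^5 gives M 0.2496, M+2 0.3993, M+4 0.2555, M+6 0.0817, M+8 0.0131, M+10 0.0008; the largest is M+2.
P(M+2) = C(5,1) × 0.7576^4 × 0.2424^1 = 5 × 0.32942751 × 0.2424 = 0.399266 (base)
P(M+10) = C(5,5) × 0.7576^0 × 0.2424^5 = 1 × 1.0000 × 0.00083688 = 0.000837
Relative intensity = 0.000837 / 0.399266 × 100 = 0.2

0.2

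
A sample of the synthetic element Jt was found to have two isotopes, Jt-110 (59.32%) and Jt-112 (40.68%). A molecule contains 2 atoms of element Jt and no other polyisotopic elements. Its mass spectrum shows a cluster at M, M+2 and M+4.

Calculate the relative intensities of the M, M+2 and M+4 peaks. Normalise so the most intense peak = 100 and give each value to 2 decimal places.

72.91 : 100.00 : 34.29

Expanding (0.5932 + 0.4068)^2:
P(M) = 0.5932^2 = 0.351886
P(M+2) = 2 × 0.5932^1 × 0.4068^1 = 0.482628
P(M+4) = 0.4068^2 = 0.165486
The M+2 peak is largest (0.482628); scaling to 100 gives 72.91 : 100.00 : 34.29.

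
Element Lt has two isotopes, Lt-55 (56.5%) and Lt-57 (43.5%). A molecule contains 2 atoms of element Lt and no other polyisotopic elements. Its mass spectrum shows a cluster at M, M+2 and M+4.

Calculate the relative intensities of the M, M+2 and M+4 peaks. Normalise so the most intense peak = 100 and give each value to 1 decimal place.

64.9 : 100.0 : 38.5

Expanding (0.565 + 0.435)^2:
P(M) = 0.565^2 = 0.319225
P(M+2) = 2 × 0.565^1 × 0.435^1 = 0.491550
P(M+4) = 0.435^2 = 0.189225
The M+2 peak is largest (0.491550); scaling to 100 gives 64.9 : 100.0 : 38.5.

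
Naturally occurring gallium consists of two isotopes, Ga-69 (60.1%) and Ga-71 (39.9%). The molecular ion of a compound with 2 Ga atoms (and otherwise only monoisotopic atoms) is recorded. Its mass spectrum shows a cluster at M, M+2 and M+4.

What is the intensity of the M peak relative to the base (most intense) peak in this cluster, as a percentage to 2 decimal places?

(0.601 + 0.399)^2 gives M 0.3612, M+2 0.4796, M+4 0.1592; the largest is M+2.
P(M+2) = C(2,1) × 0.601^1 × 0.399^1 = 2 × 0.6010 × 0.3990 = 0.479598 (base)
P(M) = C(2,0) × 0.601^2 × 0.399^0 = 1 × 0.361201 × 1.0000 = 0.361201
Relative intensity = 0.361201 / 0.479598 × 100 = 75.31

75.31%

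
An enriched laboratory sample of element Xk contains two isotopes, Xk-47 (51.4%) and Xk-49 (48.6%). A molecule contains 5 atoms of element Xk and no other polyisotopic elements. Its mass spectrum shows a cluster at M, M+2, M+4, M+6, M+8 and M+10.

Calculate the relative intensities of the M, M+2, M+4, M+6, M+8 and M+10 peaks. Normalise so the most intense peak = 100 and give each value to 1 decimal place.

The 5 Xk atoms are independent, so intensities follow the terms of (0.514 + 0.486)^5.
P(M) = 0.514^5 = 0.035877
P(M+2) = 5 × 0.514^4 × 0.486^1 = 0.169613
P(M+4) = 10 × 0.514^3 × 0.486^2 = 0.320746
P(M+6) = 10 × 0.514^2 × 0.486^3 = 0.303274
P(M+8) = 5 × 0.514^1 × 0.486^4 = 0.143377
P(M+10) = 0.486^5 = 0.027113
The M+4 peak is largest (0.320746); scaling to 100 gives 11.2 : 52.9 : 100.0 : 94.6 : 44.7 : 8.5.

11.2 : 52.9 : 100.0 : 94.6 : 44.7 : 8.5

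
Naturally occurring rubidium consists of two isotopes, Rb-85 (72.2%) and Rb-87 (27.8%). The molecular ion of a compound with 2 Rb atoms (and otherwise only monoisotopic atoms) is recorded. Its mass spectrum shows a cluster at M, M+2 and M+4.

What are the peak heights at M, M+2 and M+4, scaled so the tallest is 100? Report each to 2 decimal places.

100.00 : 77.01 : 14.83

Each Rb atom is independently Rb-85 (p = 0.722) or Rb-87 (q = 0.278); the cluster is the binomial expansion (p + q)^2.
P(M) = 0.722^2 = 0.521284
P(M+2) = 2 × 0.722^1 × 0.278^1 = 0.401432
P(M+4) = 0.278^2 = 0.077284
The M peak is largest (0.521284); scaling to 100 gives 100.00 : 77.01 : 14.83.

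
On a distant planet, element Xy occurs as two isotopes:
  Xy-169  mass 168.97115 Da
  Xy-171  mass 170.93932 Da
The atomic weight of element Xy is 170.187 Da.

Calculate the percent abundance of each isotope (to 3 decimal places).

Xy-169: 38.224%, Xy-171: 61.776%

Writing the weighted mean with unknown fraction x of Xy-169:
168.97115·x + 170.93932·(1 − x) = 170.187
(168.97115 − 170.93932)·x = 170.187 − 170.93932
x = -0.75232 / -1.96817 = 0.38224 → 38.224% Xy-169, 61.776% Xy-171.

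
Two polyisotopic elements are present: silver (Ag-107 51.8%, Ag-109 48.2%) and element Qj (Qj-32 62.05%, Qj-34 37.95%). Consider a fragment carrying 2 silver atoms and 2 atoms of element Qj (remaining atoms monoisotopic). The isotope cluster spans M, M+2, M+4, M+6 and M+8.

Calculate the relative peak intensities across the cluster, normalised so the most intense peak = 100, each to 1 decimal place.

28.4 : 87.7 : 100.0 : 49.9 : 9.2

Silver pattern (n=2): 0.268324 : 0.499352 : 0.232324
Element Qj pattern (n=2): 0.38502025 : 0.4709595 : 0.14402025
Convolve the two distributions (both contribute in 2-u steps):
  M: 0.268324×0.38502025 = 0.103310
  M+2: 0.268324×0.4709595 + 0.499352×0.38502025 = 0.318630
  M+4: 0.268324×0.14402025 + 0.499352×0.4709595 + 0.232324×0.38502025 = 0.363268
  M+6: 0.499352×0.14402025 + 0.232324×0.4709595 = 0.181332
  M+8: 0.232324×0.14402025 = 0.033459
Scale to base peak (0.363268) = 100: 28.4 : 87.7 : 100.0 : 49.9 : 9.2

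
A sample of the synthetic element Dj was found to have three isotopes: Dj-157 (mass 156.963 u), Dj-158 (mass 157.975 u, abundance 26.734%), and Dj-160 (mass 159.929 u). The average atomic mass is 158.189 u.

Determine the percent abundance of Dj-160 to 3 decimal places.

32.213%

Let x and y be the fractions of Dj-157 and Dj-160. Then x + y = 1 − 0.26734 = 0.73266 and 156.963x + 159.929y = 158.189 − 0.26734×157.975 = 115.9559635.
Substituting: 156.963x + 159.929(0.73266 − x) = 115.9559635
(156.963 − 159.929)x = -1.21761764  ⇒  x = 0.41053, y = 0.32213
Dj-157: 41.053%, Dj-160: 32.213%.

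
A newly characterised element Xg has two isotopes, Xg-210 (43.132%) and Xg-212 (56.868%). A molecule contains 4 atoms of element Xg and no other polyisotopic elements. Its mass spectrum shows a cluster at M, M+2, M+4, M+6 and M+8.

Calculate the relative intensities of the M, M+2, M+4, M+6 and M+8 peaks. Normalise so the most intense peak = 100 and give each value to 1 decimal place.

The 4 Xg atoms are independent, so intensities follow the terms of (0.43132 + 0.56868)^4.
P(M) = 0.43132^4 = 0.034610
P(M+2) = 4 × 0.43132^3 × 0.56868^1 = 0.182527
P(M+4) = 6 × 0.43132^2 × 0.56868^2 = 0.360983
P(M+6) = 4 × 0.43132^1 × 0.56868^3 = 0.317295
P(M+8) = 0.56868^4 = 0.104586
The M+4 peak is largest (0.360983); scaling to 100 gives 9.6 : 50.6 : 100.0 : 87.9 : 29.0.

9.6 : 50.6 : 100.0 : 87.9 : 29.0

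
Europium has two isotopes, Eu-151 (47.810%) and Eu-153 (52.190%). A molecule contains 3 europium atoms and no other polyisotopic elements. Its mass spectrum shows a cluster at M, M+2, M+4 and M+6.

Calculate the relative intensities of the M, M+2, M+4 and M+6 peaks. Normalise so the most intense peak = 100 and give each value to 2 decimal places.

27.97 : 91.61 : 100.00 : 36.39

Expanding (0.47810 + 0.52190)^3:
P(M) = 0.47810^3 = 0.109284
P(M+2) = 3 × 0.47810^2 × 0.52190^1 = 0.357887
P(M+4) = 3 × 0.47810^1 × 0.52190^2 = 0.390674
P(M+6) = 0.52190^3 = 0.142155
The M+4 peak is largest (0.390674); scaling to 100 gives 27.97 : 91.61 : 100.00 : 36.39.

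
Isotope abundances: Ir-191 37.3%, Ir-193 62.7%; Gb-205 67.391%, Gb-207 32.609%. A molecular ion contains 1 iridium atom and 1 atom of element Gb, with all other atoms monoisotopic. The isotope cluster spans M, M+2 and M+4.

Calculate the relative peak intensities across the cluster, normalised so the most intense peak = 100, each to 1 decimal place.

Iridium pattern (n=1): 0.3730 : 0.6270
Element Gb pattern (n=1): 0.67391 : 0.32609
Convolve the two distributions (both contribute in 2-u steps):
  M: 0.3730×0.67391 = 0.251368
  M+2: 0.3730×0.32609 + 0.6270×0.67391 = 0.544173
  M+4: 0.6270×0.32609 = 0.204458
Scale to base peak (0.544173) = 100: 46.2 : 100.0 : 37.6

46.2 : 100.0 : 37.6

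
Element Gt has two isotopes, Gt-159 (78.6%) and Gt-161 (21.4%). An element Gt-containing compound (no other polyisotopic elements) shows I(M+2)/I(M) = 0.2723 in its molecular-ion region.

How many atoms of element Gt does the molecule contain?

1

For n independent Gt atoms, I(M+2)/I(M) = n · (abundance Gt-161) / (abundance Gt-159) = n · 0.214/0.786.
n = 0.2723 × 0.786/0.214 = 1.00 ≈ 1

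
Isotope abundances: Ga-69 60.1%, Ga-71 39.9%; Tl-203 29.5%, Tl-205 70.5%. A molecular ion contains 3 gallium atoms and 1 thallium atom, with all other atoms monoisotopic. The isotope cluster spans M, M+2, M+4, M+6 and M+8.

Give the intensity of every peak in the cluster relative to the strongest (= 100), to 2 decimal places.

Gallium pattern (n=3): 0.2170818 : 0.4323576 : 0.2870394 : 0.0635212
Thallium pattern (n=1): 0.2950 : 0.7050
Convolve the two distributions (both contribute in 2-u steps):
  M: 0.2170818×0.2950 = 0.064039
  M+2: 0.2170818×0.7050 + 0.4323576×0.2950 = 0.280588
  M+4: 0.4323576×0.7050 + 0.2870394×0.2950 = 0.389489
  M+6: 0.2870394×0.7050 + 0.0635212×0.2950 = 0.221102
  M+8: 0.0635212×0.7050 = 0.044782
Scale to base peak (0.389489) = 100: 16.44 : 72.04 : 100.00 : 56.77 : 11.50

16.44 : 72.04 : 100.00 : 56.77 : 11.50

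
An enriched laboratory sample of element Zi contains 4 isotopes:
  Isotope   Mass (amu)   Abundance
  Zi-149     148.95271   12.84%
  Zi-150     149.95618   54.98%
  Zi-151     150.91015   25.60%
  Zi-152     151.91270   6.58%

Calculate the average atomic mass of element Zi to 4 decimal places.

Weight each isotope mass by its fractional abundance: 0.1284 × 148.95271 + 0.5498 × 149.95618 + 0.2560 × 150.91015 + 0.0658 × 151.91270
= 19.125528 + 82.445908 + 38.632998 + 9.995856 = 150.200290 amu

150.2003 amu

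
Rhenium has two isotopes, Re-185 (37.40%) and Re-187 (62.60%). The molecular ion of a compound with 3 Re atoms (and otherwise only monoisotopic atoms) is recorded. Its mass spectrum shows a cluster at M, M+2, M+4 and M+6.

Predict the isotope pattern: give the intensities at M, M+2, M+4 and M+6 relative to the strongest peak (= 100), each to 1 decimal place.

Each Re atom is independently Re-185 (p = 0.3740) or Re-187 (q = 0.6260); the cluster is the binomial expansion (p + q)^3.
P(M) = 0.3740^3 = 0.052314
P(M+2) = 3 × 0.3740^2 × 0.6260^1 = 0.262687
P(M+4) = 3 × 0.3740^1 × 0.6260^2 = 0.439685
P(M+6) = 0.6260^3 = 0.245314
The M+4 peak is largest (0.439685); scaling to 100 gives 11.9 : 59.7 : 100.0 : 55.8.

11.9 : 59.7 : 100.0 : 55.8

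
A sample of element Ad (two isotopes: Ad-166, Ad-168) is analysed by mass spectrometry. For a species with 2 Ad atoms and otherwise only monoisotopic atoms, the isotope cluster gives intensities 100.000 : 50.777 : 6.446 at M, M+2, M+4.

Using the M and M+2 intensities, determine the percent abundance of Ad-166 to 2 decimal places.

79.75%

If p is the fraction of Ad that is Ad-166, then I(M+2)/I(M) = [C(2,1)·p^1·(1−p)] / p^2 = 2·(1−p)/p = 50.777/100.000 = 0.5078
(1−p)/p = 0.5078/2 = 0.2539  ⇒  p = 1/(1 + 0.2539) = 0.7975
Ad-166: 79.75%, Ad-168: 20.25%.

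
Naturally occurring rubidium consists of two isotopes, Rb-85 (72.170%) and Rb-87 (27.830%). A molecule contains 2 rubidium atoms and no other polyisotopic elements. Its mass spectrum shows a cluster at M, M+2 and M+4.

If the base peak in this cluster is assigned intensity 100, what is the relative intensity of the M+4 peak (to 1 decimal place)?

14.9

Term probabilities: M 0.5209, M+2 0.4017, M+4 0.0775. Base peak = M.
P(M) = C(2,0) × 0.72170^2 × 0.27830^0 = 1 × 0.52085089 × 1.0000 = 0.520851 (base)
P(M+4) = C(2,2) × 0.72170^0 × 0.27830^2 = 1 × 1.0000 × 0.07745089 = 0.077451
Relative intensity = 0.077451 / 0.520851 × 100 = 14.9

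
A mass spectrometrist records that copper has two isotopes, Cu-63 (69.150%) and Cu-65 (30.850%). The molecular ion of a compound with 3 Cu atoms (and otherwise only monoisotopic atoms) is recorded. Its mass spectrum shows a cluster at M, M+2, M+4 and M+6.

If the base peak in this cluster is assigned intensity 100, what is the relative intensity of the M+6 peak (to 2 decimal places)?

Binomial terms of (0.69150 + 0.30850)^3: M 0.3307, M+2 0.4425, M+4 0.1974, M+6 0.0294 → M+2 is the base peak.
P(M+2) = C(3,1) × 0.69150^2 × 0.30850^1 = 3 × 0.47817225 × 0.3085 = 0.442548 (base)
P(M+6) = C(3,3) × 0.69150^0 × 0.30850^3 = 1 × 1.0000 × 0.02936064 = 0.029361
Relative intensity = 0.029361 / 0.442548 × 100 = 6.63

6.63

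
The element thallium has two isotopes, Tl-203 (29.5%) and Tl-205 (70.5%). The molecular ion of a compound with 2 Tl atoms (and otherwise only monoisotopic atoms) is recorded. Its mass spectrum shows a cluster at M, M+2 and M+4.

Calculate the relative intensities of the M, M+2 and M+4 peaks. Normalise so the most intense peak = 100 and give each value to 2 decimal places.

17.51 : 83.69 : 100.00

The 2 Tl atoms are independent, so intensities follow the terms of (0.295 + 0.705)^2.
P(M) = 0.295^2 = 0.087025
P(M+2) = 2 × 0.295^1 × 0.705^1 = 0.415950
P(M+4) = 0.705^2 = 0.497025
The M+4 peak is largest (0.497025); scaling to 100 gives 17.51 : 83.69 : 100.00.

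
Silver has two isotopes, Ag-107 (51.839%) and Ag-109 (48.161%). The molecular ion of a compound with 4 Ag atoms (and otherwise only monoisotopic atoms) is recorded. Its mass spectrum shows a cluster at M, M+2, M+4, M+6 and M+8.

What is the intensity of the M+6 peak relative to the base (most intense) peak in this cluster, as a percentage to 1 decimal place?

Binomial terms of (0.51839 + 0.48161)^4: M 0.0722, M+2 0.2684, M+4 0.3740, M+6 0.2316, M+8 0.0538 → M+4 is the base peak.
P(M+4) = C(4,2) × 0.51839^2 × 0.48161^2 = 6 × 0.26872819 × 0.23194819 = 0.373986 (base)
P(M+6) = C(4,3) × 0.51839^1 × 0.48161^3 = 4 × 0.51839 × 0.11170857 = 0.231634
Relative intensity = 0.231634 / 0.373986 × 100 = 61.9

61.9%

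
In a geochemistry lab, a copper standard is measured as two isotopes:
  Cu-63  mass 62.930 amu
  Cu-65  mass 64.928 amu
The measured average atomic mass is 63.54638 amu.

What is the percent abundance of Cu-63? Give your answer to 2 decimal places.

Let x be the fractional abundance of Cu-63; then Cu-65 has abundance 1 − x.
62.930·x + 64.928·(1 − x) = 63.54638
(62.930 − 64.928)·x = 63.54638 − 64.928
x = -1.38162 / -1.998 = 0.69150 → 69.15% Cu-63, 30.85% Cu-65.

69.15%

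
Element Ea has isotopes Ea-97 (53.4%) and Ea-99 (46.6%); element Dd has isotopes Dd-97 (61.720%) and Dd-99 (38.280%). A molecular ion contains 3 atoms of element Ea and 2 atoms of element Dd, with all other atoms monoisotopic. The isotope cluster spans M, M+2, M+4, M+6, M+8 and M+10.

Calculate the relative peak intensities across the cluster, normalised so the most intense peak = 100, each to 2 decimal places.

16.90 : 65.21 : 100.00 : 76.15 : 28.79 : 4.32

Element Ea pattern (n=3): 0.1522733 : 0.39864809 : 0.34788391 : 0.1011947
Element Dd pattern (n=2): 0.38093584 : 0.47252832 : 0.14653584
Convolve the two distributions (both contribute in 2-u steps):
  M: 0.1522733×0.38093584 = 0.058006
  M+2: 0.1522733×0.47252832 + 0.39864809×0.38093584 = 0.223813
  M+4: 0.1522733×0.14653584 + 0.39864809×0.47252832 + 0.34788391×0.38093584 = 0.343207
  M+6: 0.39864809×0.14653584 + 0.34788391×0.47252832 + 0.1011947×0.38093584 = 0.261350
  M+8: 0.34788391×0.14653584 + 0.1011947×0.47252832 = 0.098795
  M+10: 0.1011947×0.14653584 = 0.014829
Scale to base peak (0.343207) = 100: 16.90 : 65.21 : 100.00 : 76.15 : 28.79 : 4.32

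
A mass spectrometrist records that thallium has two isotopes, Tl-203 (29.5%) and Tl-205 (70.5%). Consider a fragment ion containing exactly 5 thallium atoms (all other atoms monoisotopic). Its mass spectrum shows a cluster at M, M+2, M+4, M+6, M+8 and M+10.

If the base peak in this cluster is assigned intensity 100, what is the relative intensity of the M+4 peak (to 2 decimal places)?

35.02

(0.295 + 0.705)^5 gives M 0.0022, M+2 0.0267, M+4 0.1276, M+6 0.3049, M+8 0.3644, M+10 0.1742; the largest is M+8.
P(M+8) = C(5,4) × 0.295^1 × 0.705^4 = 5 × 0.2950 × 0.24703385 = 0.364375 (base)
P(M+4) = C(5,2) × 0.295^3 × 0.705^2 = 10 × 0.02567237 × 0.497025 = 0.127598
Relative intensity = 0.127598 / 0.364375 × 100 = 35.02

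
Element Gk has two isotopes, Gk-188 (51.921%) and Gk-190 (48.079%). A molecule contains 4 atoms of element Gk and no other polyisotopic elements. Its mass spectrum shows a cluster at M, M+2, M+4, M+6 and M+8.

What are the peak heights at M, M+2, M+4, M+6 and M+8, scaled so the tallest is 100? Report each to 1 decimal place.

Expanding (0.51921 + 0.48079)^4:
P(M) = 0.51921^4 = 0.072673
P(M+2) = 4 × 0.51921^3 × 0.48079^1 = 0.269181
P(M+4) = 6 × 0.51921^2 × 0.48079^2 = 0.373894
P(M+6) = 4 × 0.51921^1 × 0.48079^3 = 0.230818
P(M+8) = 0.48079^4 = 0.053434
The M+4 peak is largest (0.373894); scaling to 100 gives 19.4 : 72.0 : 100.0 : 61.7 : 14.3.

19.4 : 72.0 : 100.0 : 61.7 : 14.3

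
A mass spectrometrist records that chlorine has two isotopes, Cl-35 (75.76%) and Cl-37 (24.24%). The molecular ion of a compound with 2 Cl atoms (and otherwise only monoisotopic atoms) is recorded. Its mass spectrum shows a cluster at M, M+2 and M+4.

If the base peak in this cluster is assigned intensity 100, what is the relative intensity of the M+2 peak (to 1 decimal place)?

(0.7576 + 0.2424)^2 gives M 0.5740, M+2 0.3673, M+4 0.0588; the largest is M.
P(M) = C(2,0) × 0.7576^2 × 0.2424^0 = 1 × 0.57395776 × 1.0000 = 0.573958 (base)
P(M+2) = C(2,1) × 0.7576^1 × 0.2424^1 = 2 × 0.7576 × 0.2424 = 0.367284
Relative intensity = 0.367284 / 0.573958 × 100 = 64.0

64.0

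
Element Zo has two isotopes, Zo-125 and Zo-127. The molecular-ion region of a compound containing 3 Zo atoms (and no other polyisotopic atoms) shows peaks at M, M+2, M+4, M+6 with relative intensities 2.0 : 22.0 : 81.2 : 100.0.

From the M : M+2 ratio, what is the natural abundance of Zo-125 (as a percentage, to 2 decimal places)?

21.43%

If p is the fraction of Zo that is Zo-125, then I(M+2)/I(M) = [C(3,1)·p^2·(1−p)] / p^3 = 3·(1−p)/p = 22.0/2.0 = 11.0000
(1−p)/p = 11.0000/3 = 3.6667  ⇒  p = 1/(1 + 3.6667) = 0.2143
Zo-125: 21.43%, Zo-127: 78.57%.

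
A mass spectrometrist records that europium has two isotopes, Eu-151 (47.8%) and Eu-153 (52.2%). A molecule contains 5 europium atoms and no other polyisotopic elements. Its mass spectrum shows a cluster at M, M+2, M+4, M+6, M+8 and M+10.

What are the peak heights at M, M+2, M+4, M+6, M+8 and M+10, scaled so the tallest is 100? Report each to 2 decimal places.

The 5 Eu atoms are independent, so intensities follow the terms of (0.478 + 0.522)^5.
P(M) = 0.478^5 = 0.024954
P(M+2) = 5 × 0.478^4 × 0.522^1 = 0.136255
P(M+4) = 10 × 0.478^3 × 0.522^2 = 0.297594
P(M+6) = 10 × 0.478^2 × 0.522^3 = 0.324988
P(M+8) = 5 × 0.478^1 × 0.522^4 = 0.177452
P(M+10) = 0.522^5 = 0.038757
The M+6 peak is largest (0.324988); scaling to 100 gives 7.68 : 41.93 : 91.57 : 100.00 : 54.60 : 11.93.

7.68 : 41.93 : 91.57 : 100.00 : 54.60 : 11.93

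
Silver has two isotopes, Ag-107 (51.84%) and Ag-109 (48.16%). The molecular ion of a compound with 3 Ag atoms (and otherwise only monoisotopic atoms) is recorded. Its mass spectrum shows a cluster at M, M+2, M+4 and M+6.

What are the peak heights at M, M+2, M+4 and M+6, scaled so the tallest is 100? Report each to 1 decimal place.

35.9 : 100.0 : 92.9 : 28.8

Expanding (0.5184 + 0.4816)^3:
P(M) = 0.5184^3 = 0.139314
P(M+2) = 3 × 0.5184^2 × 0.4816^1 = 0.388273
P(M+4) = 3 × 0.5184^1 × 0.4816^2 = 0.360711
P(M+6) = 0.4816^3 = 0.111702
The M+2 peak is largest (0.388273); scaling to 100 gives 35.9 : 100.0 : 92.9 : 28.8.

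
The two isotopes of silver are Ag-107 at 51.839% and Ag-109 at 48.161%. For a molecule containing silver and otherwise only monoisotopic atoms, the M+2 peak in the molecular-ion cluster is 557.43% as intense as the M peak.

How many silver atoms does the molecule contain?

6

With n Ag atoms, P(M+2)/P(M) = C(n,1)·p^(n−1)q / p^n = n·q/p = n · 0.48161/0.51839.
n = 5.5743 × 0.51839/0.48161 = 6.00 ≈ 6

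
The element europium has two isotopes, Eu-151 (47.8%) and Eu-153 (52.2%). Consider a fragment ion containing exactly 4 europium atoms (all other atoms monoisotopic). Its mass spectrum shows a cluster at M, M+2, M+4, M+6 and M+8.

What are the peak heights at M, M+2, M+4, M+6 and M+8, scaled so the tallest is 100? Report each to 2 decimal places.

Each Eu atom is independently Eu-151 (p = 0.478) or Eu-153 (q = 0.522); the cluster is the binomial expansion (p + q)^4.
P(M) = 0.478^4 = 0.052205
P(M+2) = 4 × 0.478^3 × 0.522^1 = 0.228042
P(M+4) = 6 × 0.478^2 × 0.522^2 = 0.373549
P(M+6) = 4 × 0.478^1 × 0.522^3 = 0.271956
P(M+8) = 0.522^4 = 0.074248
The M+4 peak is largest (0.373549); scaling to 100 gives 13.98 : 61.05 : 100.00 : 72.80 : 19.88.

13.98 : 61.05 : 100.00 : 72.80 : 19.88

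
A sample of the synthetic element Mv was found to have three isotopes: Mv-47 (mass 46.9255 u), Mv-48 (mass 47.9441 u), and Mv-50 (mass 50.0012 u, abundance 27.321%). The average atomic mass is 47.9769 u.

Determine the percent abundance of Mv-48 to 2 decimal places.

The remaining 72.679% is split between Mv-47 (fraction x) and Mv-48 (fraction 0.72679 − x).
Substituting: 46.9255x + 47.9441(0.72679 − x) = 34.316072148
(46.9255 − 47.9441)x = -0.529220291  ⇒  x = 0.51956, y = 0.20723
Mv-47: 51.96%, Mv-48: 20.72%.

20.72%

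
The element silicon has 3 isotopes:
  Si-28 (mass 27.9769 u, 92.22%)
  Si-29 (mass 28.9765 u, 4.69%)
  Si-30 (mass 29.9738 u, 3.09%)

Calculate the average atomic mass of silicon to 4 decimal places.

28.0855 u

Ar = Σ fᵢ·mᵢ = 0.9222 × 27.9769 + 0.0469 × 28.9765 + 0.0309 × 29.9738
= 25.80030 + 1.35900 + 0.92619 = 28.08549 u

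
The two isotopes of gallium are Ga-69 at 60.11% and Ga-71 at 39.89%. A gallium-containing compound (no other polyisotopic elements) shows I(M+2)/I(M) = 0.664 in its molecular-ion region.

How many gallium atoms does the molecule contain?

1

For n independent Ga atoms, I(M+2)/I(M) = n · (abundance Ga-71) / (abundance Ga-69) = n · 0.3989/0.6011.
n = 0.664 × 0.6011/0.3989 = 1.00 ≈ 1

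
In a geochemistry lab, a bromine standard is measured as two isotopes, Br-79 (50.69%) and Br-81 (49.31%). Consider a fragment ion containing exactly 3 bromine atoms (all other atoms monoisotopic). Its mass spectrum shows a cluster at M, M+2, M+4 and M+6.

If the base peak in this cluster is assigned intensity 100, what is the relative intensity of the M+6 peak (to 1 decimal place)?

(0.5069 + 0.4931)^3 gives M 0.1302, M+2 0.3801, M+4 0.3698, M+6 0.1199; the largest is M+2.
P(M+2) = C(3,1) × 0.5069^2 × 0.4931^1 = 3 × 0.25694761 × 0.4931 = 0.380103 (base)
P(M+6) = C(3,3) × 0.5069^0 × 0.4931^3 = 1 × 1.0000 × 0.11989609 = 0.119896
Relative intensity = 0.119896 / 0.380103 × 100 = 31.5

31.5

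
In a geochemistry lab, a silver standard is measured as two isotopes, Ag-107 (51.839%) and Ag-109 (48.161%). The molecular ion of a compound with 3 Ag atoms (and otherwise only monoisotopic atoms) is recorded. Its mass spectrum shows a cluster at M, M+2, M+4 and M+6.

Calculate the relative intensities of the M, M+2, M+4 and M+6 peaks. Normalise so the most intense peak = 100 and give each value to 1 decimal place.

35.9 : 100.0 : 92.9 : 28.8

The 3 Ag atoms are independent, so intensities follow the terms of (0.51839 + 0.48161)^3.
P(M) = 0.51839^3 = 0.139306
P(M+2) = 3 × 0.51839^2 × 0.48161^1 = 0.388267
P(M+4) = 3 × 0.51839^1 × 0.48161^2 = 0.360719
P(M+6) = 0.48161^3 = 0.111709
The M+2 peak is largest (0.388267); scaling to 100 gives 35.9 : 100.0 : 92.9 : 28.8.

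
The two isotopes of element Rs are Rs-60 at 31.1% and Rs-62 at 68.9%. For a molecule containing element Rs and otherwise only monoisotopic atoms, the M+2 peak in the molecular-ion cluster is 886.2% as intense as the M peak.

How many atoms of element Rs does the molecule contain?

4

The M+2/M ratio from n Rs atoms is n · q/p = n · 0.689/0.311.
n = 8.862 × 0.311/0.689 = 4.00 ≈ 4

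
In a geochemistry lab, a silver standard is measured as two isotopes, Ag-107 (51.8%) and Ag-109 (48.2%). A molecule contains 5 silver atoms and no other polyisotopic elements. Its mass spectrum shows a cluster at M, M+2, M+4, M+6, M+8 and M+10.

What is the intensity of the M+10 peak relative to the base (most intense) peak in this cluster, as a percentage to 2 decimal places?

8.06%

Term probabilities: M 0.0373, M+2 0.1735, M+4 0.3229, M+6 0.3005, M+8 0.1398, M+10 0.0260. Base peak = M+4.
P(M+4) = C(5,2) × 0.518^3 × 0.482^2 = 10 × 0.13899183 × 0.232324 = 0.322911 (base)
P(M+10) = C(5,5) × 0.518^0 × 0.482^5 = 1 × 1.0000 × 0.02601568 = 0.026016
Relative intensity = 0.026016 / 0.322911 × 100 = 8.06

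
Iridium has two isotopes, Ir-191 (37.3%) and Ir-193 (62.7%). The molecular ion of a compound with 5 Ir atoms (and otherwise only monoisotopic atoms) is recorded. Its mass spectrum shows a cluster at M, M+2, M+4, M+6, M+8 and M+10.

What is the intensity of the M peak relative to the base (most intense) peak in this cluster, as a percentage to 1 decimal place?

Term probabilities: M 0.0072, M+2 0.0607, M+4 0.2040, M+6 0.3429, M+8 0.2882, M+10 0.0969. Base peak = M+6.
P(M+6) = C(5,3) × 0.373^2 × 0.627^3 = 10 × 0.139129 × 0.24649188 = 0.342942 (base)
P(M) = C(5,0) × 0.373^5 × 0.627^0 = 1 × 0.00722012 × 1.0000 = 0.007220
Relative intensity = 0.007220 / 0.342942 × 100 = 2.1

2.1%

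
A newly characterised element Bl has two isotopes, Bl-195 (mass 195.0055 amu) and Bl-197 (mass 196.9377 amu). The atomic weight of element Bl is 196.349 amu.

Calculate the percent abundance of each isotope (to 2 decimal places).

With x = fraction of Bl-195 (so Bl-197 is 1 − x):
195.0055·x + 196.9377·(1 − x) = 196.349
(195.0055 − 196.9377)·x = 196.349 − 196.9377
x = -0.5887 / -1.9322 = 0.30468 → 30.47% Bl-195, 69.53% Bl-197.

Bl-195: 30.47%, Bl-197: 69.53%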